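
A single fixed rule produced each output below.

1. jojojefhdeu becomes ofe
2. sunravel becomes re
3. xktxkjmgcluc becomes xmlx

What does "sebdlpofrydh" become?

The pattern: move the first character to the end, then keep one character in every 3, starting at position 3 (positions 3rd, 6th, 9th, ...).
Applying that to "sebdlpofrydh" gives "doys".
(Check on "jojojefhdeu": → "ojojefhdeuj" → "ofe" ✓)

doys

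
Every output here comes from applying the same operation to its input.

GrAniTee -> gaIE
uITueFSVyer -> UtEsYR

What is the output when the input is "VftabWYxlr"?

vTByL

Each output is the input with this applied: flip the case of every letter, then keep every other character starting from the first (positions 1st, 3rd, 5th, ...).
"VftabWYxlr" → "vFTABwyXLR" → "vTByL".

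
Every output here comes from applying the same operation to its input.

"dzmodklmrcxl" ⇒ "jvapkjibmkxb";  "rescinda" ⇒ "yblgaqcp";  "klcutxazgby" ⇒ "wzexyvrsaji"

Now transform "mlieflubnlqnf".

Each output is the input with this applied: shift every letter 2 places backward in the alphabet (wrapping around), then reverse the string.
"mlieflubnlqnf" → "kjgcdjszljold" → "dlojlzsjdcgjk".

dlojlzsjdcgjk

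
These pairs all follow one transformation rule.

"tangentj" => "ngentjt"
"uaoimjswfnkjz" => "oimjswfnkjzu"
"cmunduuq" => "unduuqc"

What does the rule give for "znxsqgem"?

What's happening: move the first character to the end, then delete the first character.
Applying both steps to "znxsqgem": "nxsqgemz", then "xsqgemz".

xsqgemz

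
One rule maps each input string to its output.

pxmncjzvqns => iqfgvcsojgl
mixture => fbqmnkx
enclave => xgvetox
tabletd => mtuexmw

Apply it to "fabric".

ytukbv

What's happening: shift every letter 7 places backward in the alphabet (wrapping around).
Applying that to "fabric" gives "ytukbv".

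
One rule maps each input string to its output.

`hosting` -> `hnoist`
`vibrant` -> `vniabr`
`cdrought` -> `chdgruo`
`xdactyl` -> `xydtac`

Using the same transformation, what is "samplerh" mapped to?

The pattern: delete the last character, then take characters alternately from the front and the back (1st, last, 2nd, 2nd-last, ...).
On "samplerh": the first step gives "sampler", and the second then gives "sraemlp".

sraemlp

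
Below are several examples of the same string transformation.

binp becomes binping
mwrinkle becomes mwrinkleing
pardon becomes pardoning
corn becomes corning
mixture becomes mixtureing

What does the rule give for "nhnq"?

The pattern: append "ing".
For "nhnq" the result is "nhnqing".

nhnqing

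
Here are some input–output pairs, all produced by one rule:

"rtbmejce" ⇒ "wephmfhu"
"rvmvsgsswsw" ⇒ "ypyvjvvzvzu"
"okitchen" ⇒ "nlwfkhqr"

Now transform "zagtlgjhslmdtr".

djwojmkvopgwuc

In each case the input is transformed by: move the first character to the end, then shift every letter 3 places forward in the alphabet (wrapping around).
On "zagtlgjhslmdtr": the first step gives "agtlgjhslmdtrz", and the second then gives "djwojmkvopgwuc".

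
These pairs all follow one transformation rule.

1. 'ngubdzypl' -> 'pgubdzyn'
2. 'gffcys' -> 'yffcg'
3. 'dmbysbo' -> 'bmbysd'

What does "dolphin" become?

iolphd

Looking at the pairs, the operation is to delete the last character, then swap the first and last characters.
Starting from "dolphin": after the first operation, "dolphi"; after the second, "iolphd".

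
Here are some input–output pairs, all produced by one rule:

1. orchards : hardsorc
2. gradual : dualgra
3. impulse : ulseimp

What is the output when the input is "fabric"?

In each case the input is transformed by: move the first 3 characters to the end (rotate left by 3).
"fabric" → "ricfab".

ricfab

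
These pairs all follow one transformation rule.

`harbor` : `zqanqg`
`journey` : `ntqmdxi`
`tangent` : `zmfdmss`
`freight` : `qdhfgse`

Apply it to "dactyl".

zbsxkc

The pattern: shift every letter 1 place backward in the alphabet (wrapping around), then move the first character to the end.
For "dactyl", step one produces "czbsxk"; step two turns that into "zbsxkc".
(Check on "freight": → "eqdhfgs" → "qdhfgse" ✓)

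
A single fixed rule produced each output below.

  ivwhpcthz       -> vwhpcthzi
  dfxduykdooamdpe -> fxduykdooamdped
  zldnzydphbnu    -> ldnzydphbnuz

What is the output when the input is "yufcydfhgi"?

ufcydfhgiy

Each output is the input with this applied: move the first character to the end.
So "yufcydfhgi" becomes "ufcydfhgiy".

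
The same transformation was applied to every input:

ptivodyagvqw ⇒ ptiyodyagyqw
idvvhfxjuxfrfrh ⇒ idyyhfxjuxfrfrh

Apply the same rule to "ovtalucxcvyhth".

What's happening: replace every "v" with "y".
On "ovtalucxcvyhth" that produces "oytalucxcyyhth".

oytalucxcyyhth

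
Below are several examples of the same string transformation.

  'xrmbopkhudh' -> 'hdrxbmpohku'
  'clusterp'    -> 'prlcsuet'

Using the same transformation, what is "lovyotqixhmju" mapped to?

ujolyvtoiqhxm

The pattern: move the last 2 characters to the front (rotate right by 2), then swap each adjacent pair of characters (1↔2, 3↔4, ...).
On "lovyotqixhmju": the first step gives "julovyotqixhm", and the second then gives "ujolyvtoiqhxm".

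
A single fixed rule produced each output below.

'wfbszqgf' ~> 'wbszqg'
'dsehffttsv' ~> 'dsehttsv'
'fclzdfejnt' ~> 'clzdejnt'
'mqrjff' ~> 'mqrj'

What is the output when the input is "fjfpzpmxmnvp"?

jpzpmxmnvp

The pattern: remove every "f".
"fjfpzpmxmnvp" → "jpzpmxmnvp".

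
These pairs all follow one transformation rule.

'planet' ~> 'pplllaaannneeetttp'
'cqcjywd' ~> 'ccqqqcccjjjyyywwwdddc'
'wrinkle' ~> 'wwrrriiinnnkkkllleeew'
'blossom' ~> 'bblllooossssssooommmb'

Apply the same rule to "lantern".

Rule — repeat every character 3 times, then move the first character to the end.
For "lantern", step one produces "lllaaannnttteeerrrnnn"; step two turns that into "llaaannnttteeerrrnnnl".

llaaannnttteeerrrnnnl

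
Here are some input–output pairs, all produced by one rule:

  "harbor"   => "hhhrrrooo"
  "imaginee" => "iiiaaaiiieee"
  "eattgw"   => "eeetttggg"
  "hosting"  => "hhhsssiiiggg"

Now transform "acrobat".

aaarrrbbbttt

The rule is to keep every other character starting from the first (positions 1st, 3rd, 5th, ...), then repeat every character 3 times.
For "acrobat", step one produces "arbt"; step two turns that into "aaarrrbbbttt".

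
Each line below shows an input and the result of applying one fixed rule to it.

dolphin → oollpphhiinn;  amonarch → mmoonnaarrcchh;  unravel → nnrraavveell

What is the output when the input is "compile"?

oommppiillee

The rule is to delete the first character, then double every character.
"compile" → "ompile" → "oommppiillee".
(Check on "dolphin": → "olphin" → "oollpphhiinn" ✓)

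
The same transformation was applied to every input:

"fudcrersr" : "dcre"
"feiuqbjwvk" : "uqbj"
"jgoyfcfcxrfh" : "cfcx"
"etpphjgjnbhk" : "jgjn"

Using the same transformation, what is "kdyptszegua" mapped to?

tsze

Each output is the input with this applied: delete the last 3 characters, then keep only the last 4 characters.
Starting from "kdyptszegua": after the first operation, "kdyptsze"; after the second, "tsze".
(Check on "jgoyfcfcxrfh": → "jgoyfcfcx" → "cfcx" ✓)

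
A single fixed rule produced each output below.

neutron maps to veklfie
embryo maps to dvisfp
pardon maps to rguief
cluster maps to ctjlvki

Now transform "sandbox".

rjuefso

The transformation: shift every letter 9 places backward in the alphabet (wrapping around), then swap each adjacent pair of characters (1↔2, 3↔4, ...).
For "sandbox", step one produces "jreusfo"; step two turns that into "rjuefso".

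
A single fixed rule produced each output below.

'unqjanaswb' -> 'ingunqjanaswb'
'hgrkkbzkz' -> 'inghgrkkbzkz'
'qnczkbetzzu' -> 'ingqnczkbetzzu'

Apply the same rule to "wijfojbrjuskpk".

ingwijfojbrjuskpk

The rule is to prepend "ing".
Doing the same to "wijfojbrjuskpk": "ingwijfojbrjuskpk".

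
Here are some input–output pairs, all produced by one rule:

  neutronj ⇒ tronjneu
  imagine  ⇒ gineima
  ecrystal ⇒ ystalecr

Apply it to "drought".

Each output is the input with this applied: move the first 3 characters to the end (rotate left by 3).
"drought" → "ughtdro".

ughtdro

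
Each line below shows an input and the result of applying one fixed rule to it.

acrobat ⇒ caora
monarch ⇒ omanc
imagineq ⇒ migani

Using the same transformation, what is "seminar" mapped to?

The pattern: swap each adjacent pair of characters (1↔2, 3↔4, ...), then delete the last 2 characters.
Starting from "seminar": after the first operation, "esimanr"; after the second, "esima".

esima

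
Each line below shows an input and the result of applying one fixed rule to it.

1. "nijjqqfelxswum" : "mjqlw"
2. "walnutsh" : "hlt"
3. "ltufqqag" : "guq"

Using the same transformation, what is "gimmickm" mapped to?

mmc

Each output is the input with this applied: move the last 2 characters to the front (rotate right by 2), then keep one character in every 3, starting at position 2 (positions 2nd, 5th, 8th, ...).
For "gimmickm", step one produces "kmgimmic"; step two turns that into "mmc".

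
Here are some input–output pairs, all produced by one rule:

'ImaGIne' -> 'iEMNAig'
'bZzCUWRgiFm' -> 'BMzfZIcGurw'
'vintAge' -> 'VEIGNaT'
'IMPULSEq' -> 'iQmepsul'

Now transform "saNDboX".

SxAOnBd

The transformation: take characters alternately from the front and the back (1st, last, 2nd, 2nd-last, ...), then flip the case of every letter.
For "saNDboX" the result is "SxAOnBd".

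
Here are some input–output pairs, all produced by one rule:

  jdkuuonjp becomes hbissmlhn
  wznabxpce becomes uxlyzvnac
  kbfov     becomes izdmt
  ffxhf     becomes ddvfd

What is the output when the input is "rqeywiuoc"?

Looking at the pairs, the operation is to shift every letter 2 places backward in the alphabet (wrapping around).
Applying that to "rqeywiuoc" gives "pocwugsma".

pocwugsma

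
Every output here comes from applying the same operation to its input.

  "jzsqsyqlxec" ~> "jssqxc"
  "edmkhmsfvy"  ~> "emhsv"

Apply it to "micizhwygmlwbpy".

The transformation: keep every other character starting from the first (positions 1st, 3rd, 5th, ...).
For "micizhwygmlwbpy" the result is "mczwglby".

mczwglby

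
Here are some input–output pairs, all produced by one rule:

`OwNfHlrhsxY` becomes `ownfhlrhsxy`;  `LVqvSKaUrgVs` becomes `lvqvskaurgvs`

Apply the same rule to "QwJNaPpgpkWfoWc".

The rule is to convert every letter to lowercase.
For "QwJNaPpgpkWfoWc" the result is "qwjnappgpkwfowc".

qwjnappgpkwfowc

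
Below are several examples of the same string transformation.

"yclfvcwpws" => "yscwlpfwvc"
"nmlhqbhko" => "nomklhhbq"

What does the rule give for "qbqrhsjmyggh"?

In each case the input is transformed by: take characters alternately from the front and the back (1st, last, 2nd, 2nd-last, ...).
So "qbqrhsjmyggh" becomes "qhbgqgryhmsj".

qhbgqgryhmsj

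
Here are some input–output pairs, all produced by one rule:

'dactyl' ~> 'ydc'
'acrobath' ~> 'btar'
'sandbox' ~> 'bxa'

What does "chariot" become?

Looking at the pairs, the operation is to move the first 3 characters to the end (rotate left by 3), then keep every other character starting from the second (positions 2nd, 4th, 6th, ...).
Starting from "chariot": after the first operation, "riotcha"; after the second, "ith".

ith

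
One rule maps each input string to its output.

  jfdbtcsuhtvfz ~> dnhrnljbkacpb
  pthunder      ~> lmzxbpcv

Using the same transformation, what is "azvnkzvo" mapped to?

hdwihdvs

Looking at the pairs, the operation is to shift every letter 8 places forward in the alphabet (wrapping around), then move the last 3 characters to the front (rotate right by 3).
"azvnkzvo" → "ihdvshdw" → "hdwihdvs".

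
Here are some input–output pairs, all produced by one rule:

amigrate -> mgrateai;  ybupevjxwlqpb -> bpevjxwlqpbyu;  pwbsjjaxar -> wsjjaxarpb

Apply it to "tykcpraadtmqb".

ycpraadtmqbtk

The rule is to move the first 2 characters to the end (rotate left by 2), then swap the first and last characters.
Working it through for "tykcpraadtmqb": intermediate "kcpraadtmqbty", final "ycpraadtmqbtk".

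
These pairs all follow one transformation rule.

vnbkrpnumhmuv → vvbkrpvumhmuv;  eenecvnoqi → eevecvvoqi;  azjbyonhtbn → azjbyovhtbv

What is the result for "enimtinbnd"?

Rule — replace every "n" with "v".
Doing the same to "enimtinbnd": "evimtivbvd".

evimtivbvd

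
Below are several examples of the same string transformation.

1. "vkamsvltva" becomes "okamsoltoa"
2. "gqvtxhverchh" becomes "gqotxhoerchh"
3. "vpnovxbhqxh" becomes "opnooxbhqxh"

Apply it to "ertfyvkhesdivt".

The rule is to replace every "v" with "o".
"ertfyvkhesdivt" → "ertfyokhesdiot".

ertfyokhesdiot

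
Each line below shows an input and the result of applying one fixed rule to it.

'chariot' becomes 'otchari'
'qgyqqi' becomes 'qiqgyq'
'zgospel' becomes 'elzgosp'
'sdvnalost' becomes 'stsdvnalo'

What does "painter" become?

Looking at the pairs, the operation is to move the last 2 characters to the front (rotate right by 2).
So "painter" becomes "erpaint".

erpaint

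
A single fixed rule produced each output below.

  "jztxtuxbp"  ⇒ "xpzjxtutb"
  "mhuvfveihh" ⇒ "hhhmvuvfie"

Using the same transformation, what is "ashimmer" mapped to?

What's happening: swap each adjacent pair of characters (1↔2, 3↔4, ...), then move the last 2 characters to the front (rotate right by 2).
Starting from "ashimmer": after the first operation, "saihmmre"; after the second, "resaihmm".
(Check on "jztxtuxbp": → "zjxtutbxp" → "xpzjxtutb" ✓)

resaihmm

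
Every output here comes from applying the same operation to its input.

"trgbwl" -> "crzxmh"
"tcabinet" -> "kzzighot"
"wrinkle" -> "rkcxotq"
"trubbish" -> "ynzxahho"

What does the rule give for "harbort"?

Looking at the pairs, the operation is to move the last 2 characters to the front (rotate right by 2), then shift every letter 6 places forward in the alphabet (wrapping around).
For "harbort", step one produces "rtharbo"; step two turns that into "xzngxhu".

xzngxhu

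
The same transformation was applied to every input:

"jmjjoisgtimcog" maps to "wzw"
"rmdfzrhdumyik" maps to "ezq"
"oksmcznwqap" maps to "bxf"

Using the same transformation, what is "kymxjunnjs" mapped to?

The pattern: shift every letter 13 places forward in the alphabet (wrapping around) — i.e. ROT13, then keep only the first 3 characters.
For "kymxjunnjs", step one produces "xlzkwhaawf"; step two turns that into "xlz".

xlz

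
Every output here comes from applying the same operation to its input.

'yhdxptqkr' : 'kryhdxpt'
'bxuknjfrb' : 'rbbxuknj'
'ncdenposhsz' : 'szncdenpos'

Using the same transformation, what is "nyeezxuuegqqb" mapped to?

What's happening: move the last 2 characters to the front (rotate right by 2), then delete the last character.
So "nyeezxuuegqqb" becomes "qbnyeezxuueg".

qbnyeezxuueg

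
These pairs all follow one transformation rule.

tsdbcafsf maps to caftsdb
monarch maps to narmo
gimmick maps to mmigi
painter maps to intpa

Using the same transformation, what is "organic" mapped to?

The pattern: delete the last 2 characters, then move the last 3 characters to the front (rotate right by 3).
"organic" → "organ" → "ganor".

ganor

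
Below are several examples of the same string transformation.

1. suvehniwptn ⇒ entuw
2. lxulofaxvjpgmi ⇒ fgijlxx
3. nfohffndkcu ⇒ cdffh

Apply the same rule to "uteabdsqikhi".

Each output is the input with this applied: keep every other character starting from the second (positions 2nd, 4th, 6th, ...), then sort the characters into alphabetical order.
Applying that to "uteabdsqikhi" gives "adikqt".

adikqt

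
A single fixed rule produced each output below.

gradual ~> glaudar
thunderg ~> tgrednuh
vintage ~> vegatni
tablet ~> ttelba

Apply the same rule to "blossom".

bmossol

The transformation: move the first character to the end, then reverse the string.
Applying both steps to "blossom": "lossomb", then "bmossol".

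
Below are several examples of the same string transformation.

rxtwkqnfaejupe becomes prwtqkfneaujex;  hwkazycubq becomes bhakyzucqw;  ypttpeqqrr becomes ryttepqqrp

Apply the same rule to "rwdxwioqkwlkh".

The rule is to swap each adjacent pair of characters (1↔2, 3↔4, ...), then swap the first and last characters.
"rwdxwioqkwlkh" → "wrxdiwqowkklh" → "hrxdiwqowkklw".

hrxdiwqowkklw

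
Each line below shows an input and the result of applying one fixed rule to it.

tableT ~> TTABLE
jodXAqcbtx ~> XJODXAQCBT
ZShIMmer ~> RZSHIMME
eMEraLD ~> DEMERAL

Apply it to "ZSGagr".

RZSGAG

The pattern: move the last character to the front, then convert every letter to uppercase.
For "ZSGagr", step one produces "rZSGag"; step two turns that into "RZSGAG".
(Check on "eMEraLD": → "DeMEraL" → "DEMERAL" ✓)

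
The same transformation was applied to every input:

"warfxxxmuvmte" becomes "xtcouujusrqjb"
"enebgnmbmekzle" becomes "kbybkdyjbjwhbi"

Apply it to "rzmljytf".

The rule is to swap each adjacent pair of characters (1↔2, 3↔4, ...), then shift every letter 3 places backward in the alphabet (wrapping around).
Starting from "rzmljytf": after the first operation, "zrlmyjft"; after the second, "woijvgcq".

woijvgcq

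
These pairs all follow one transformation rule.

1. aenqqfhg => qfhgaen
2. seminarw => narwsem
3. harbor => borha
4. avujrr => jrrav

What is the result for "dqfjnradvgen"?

Looking at the pairs, the operation is to swap the front and back halves of the string, then delete the last character.
On "dqfjnradvgen": the first step gives "advgendqfjnr", and the second then gives "advgendqfjn".
(Check on "harbor": → "borhar" → "borha" ✓)

advgendqfjn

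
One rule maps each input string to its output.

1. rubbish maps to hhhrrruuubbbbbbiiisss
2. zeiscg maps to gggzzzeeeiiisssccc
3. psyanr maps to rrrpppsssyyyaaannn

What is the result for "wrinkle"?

eeewwwrrriiinnnkkklll

In each case the input is transformed by: move the last character to the front, then repeat every character 3 times.
For "wrinkle", step one produces "ewrinkl"; step two turns that into "eeewwwrrriiinnnkkklll".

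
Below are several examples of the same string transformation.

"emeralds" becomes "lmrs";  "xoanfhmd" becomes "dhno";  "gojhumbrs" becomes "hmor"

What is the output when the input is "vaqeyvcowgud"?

adegov

Looking at the pairs, the operation is to keep every other character starting from the second (positions 2nd, 4th, 6th, ...), then sort the characters into alphabetical order.
For "vaqeyvcowgud", step one produces "aevogd"; step two turns that into "adegov".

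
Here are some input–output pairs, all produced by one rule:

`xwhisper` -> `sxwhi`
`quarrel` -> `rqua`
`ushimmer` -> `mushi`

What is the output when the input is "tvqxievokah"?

The transformation: delete the last 3 characters, then move the last character to the front.
Applying both steps to "tvqxievokah": "tvqxievo", then "otvqxiev".

otvqxiev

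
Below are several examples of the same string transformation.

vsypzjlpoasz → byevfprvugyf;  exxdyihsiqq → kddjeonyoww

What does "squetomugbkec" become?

ywakzusamhqki

Looking at the pairs, the operation is to shift every letter 6 places forward in the alphabet (wrapping around).
For "squetomugbkec" the result is "ywakzusamhqki".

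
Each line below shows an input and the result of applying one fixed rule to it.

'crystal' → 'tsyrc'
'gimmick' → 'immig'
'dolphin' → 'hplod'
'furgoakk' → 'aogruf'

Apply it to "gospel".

Each output is the input with this applied: reverse the string, then delete the first 2 characters.
Applying both steps to "gospel": "lepsog", then "psog".

psog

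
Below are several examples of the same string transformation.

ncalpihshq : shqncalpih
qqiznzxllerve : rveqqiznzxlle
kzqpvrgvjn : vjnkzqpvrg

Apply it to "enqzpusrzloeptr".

ptrenqzpusrzloe

The pattern: move the last 3 characters to the front (rotate right by 3).
So "enqzpusrzloeptr" becomes "ptrenqzpusrzloe".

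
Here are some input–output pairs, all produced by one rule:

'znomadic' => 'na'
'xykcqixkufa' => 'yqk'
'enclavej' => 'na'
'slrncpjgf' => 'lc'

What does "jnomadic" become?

The rule is to keep one character in every 3, starting at position 2 (positions 2nd, 5th, 8th, ...), then delete the last character.
On "jnomadic": the first step gives "nac", and the second then gives "na".

na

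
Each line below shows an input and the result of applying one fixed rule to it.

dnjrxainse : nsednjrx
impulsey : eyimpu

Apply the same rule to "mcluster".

Each output is the input with this applied: swap the front and back halves of the string, then delete the first 2 characters.
"mcluster" → "stermclu" → "ermclu".

ermclu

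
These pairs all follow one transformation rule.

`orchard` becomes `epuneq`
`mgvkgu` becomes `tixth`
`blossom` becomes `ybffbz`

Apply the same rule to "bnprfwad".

acesjnq

Each output is the input with this applied: shift every letter 13 places forward in the alphabet (wrapping around) — i.e. ROT13, then delete the first character.
Applying that to "bnprfwad" gives "acesjnq".
(Check on "orchard": → "bepuneq" → "epuneq" ✓)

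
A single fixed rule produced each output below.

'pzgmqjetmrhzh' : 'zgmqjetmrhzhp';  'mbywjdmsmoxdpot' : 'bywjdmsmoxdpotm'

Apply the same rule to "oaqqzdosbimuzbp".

aqqzdosbimuzbpo

The rule is to move the first character to the end.
So "oaqqzdosbimuzbp" becomes "aqqzdosbimuzbpo".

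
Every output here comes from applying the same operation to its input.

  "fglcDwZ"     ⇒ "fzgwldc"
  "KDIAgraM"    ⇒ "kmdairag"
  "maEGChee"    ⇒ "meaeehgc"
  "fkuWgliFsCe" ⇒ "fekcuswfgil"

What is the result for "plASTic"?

pcliats

The transformation: take characters alternately from the front and the back (1st, last, 2nd, 2nd-last, ...), then convert every letter to lowercase.
For "plASTic", step one produces "pcliATS"; step two turns that into "pcliats".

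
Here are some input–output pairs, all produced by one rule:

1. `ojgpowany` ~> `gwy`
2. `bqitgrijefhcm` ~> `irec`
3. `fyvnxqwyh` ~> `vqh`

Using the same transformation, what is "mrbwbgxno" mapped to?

Looking at the pairs, the operation is to keep one character in every 3, starting at position 3 (positions 3rd, 6th, 9th, ...).
Doing the same to "mrbwbgxno": "bgo".

bgo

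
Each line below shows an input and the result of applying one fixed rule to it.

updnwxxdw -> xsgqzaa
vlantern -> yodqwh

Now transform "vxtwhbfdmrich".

yawzkeigpul

The rule is to shift every letter 3 places forward in the alphabet (wrapping around), then delete the last 2 characters.
So "vxtwhbfdmrich" becomes "yawzkeigpul".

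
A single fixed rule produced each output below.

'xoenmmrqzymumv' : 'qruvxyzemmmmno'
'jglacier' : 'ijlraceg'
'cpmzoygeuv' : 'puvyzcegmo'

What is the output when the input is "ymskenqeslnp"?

npqssyeeklmn

The pattern: sort the characters into alphabetical order, then swap the front and back halves of the string.
Working it through for "ymskenqeslnp": intermediate "eeklmnnpqssy", final "npqssyeeklmn".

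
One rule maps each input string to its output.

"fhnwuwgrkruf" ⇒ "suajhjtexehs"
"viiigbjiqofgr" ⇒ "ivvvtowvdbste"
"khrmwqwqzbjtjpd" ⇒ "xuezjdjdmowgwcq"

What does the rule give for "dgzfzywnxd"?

qtmsmljakq

Looking at the pairs, the operation is to shift every letter 13 places forward in the alphabet (wrapping around) — i.e. ROT13.
Applying that to "dgzfzywnxd" gives "qtmsmljakq".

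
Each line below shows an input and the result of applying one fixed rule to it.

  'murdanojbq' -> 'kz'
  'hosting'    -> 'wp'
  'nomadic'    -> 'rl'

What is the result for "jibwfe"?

on

The rule is to shift every letter 9 places forward in the alphabet (wrapping around), then keep only the last 2 characters.
"jibwfe" → "srkfon" → "on".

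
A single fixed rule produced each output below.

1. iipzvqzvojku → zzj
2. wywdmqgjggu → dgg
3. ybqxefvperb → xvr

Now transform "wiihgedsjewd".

What's happening: delete the first 2 characters, then keep one character in every 3, starting at position 2 (positions 2nd, 5th, 8th, ...).
Applying both steps to "wiihgedsjewd": "ihgedsjewd", then "hde".

hde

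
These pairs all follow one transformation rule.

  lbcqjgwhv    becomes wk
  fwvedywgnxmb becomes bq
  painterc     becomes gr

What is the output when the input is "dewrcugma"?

Looking at the pairs, the operation is to shift every letter 11 places backward in the alphabet (wrapping around), then keep only the last 2 characters.
Applying both steps to "dewrcugma": "stlgrjvbp", then "bp".
(Check on "painterc": → "epxcitgr" → "gr" ✓)

bp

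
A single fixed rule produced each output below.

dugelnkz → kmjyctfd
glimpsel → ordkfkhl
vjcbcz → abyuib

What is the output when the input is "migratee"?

What's happening: swap the front and back halves of the string, then shift every letter 1 place backward in the alphabet (wrapping around).
On "migratee" that produces "zsddlhfq".

zsddlhfq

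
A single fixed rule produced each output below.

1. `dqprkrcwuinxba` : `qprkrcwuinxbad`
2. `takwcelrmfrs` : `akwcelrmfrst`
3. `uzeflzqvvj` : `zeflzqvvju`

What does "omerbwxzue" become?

The rule is to move the first character to the end.
"omerbwxzue" → "merbwxzueo".

merbwxzueo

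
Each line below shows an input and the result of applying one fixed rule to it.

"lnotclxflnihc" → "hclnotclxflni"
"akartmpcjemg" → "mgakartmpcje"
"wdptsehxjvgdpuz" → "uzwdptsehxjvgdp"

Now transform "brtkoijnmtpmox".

oxbrtkoijnmtpm

Rule — move the last 2 characters to the front (rotate right by 2).
Doing the same to "brtkoijnmtpmox": "oxbrtkoijnmtpm".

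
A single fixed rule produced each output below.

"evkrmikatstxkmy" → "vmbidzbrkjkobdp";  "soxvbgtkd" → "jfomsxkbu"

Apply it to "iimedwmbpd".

In each case the input is transformed by: shift every letter 9 places backward in the alphabet (wrapping around).
"iimedwmbpd" → "zzdvundsgu".

zzdvundsgu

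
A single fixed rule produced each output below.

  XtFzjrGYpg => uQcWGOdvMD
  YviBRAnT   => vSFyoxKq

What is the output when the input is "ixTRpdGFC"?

Rule — shift every letter 3 places backward in the alphabet (wrapping around), then flip the case of every letter.
Applying both steps to "ixTRpdGFC": "fuQOmaDCZ", then "FUqoMAdcz".
(Check on "XtFzjrGYpg": → "UqCwgoDVmd" → "uQcWGOdvMD" ✓)

FUqoMAdcz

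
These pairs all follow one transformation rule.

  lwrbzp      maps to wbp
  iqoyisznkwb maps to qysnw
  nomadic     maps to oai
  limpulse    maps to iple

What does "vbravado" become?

Looking at the pairs, the operation is to keep every other character starting from the second (positions 2nd, 4th, 6th, ...).
Doing the same to "vbravado": "baao".

baao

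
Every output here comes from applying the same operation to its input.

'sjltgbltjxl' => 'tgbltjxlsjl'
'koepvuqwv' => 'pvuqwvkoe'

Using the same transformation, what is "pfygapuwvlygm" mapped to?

gapuwvlygmpfy

The pattern: move the first 3 characters to the end (rotate left by 3).
Doing the same to "pfygapuwvlygm": "gapuwvlygmpfy".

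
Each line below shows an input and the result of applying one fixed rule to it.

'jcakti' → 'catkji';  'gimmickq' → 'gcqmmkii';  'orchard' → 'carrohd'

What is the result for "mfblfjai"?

bamljiff

The transformation: sort the characters into reverse alphabetical order, then move the last 2 characters to the front (rotate right by 2).
Applying both steps to "mfblfjai": "mljiffba", then "bamljiff".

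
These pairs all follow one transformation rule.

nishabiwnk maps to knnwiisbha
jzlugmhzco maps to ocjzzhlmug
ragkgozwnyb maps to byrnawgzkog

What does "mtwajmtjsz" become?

zsmjttwmaj

The rule is to move the last character to the front, then take characters alternately from the front and the back (1st, last, 2nd, 2nd-last, ...).
On "mtwajmtjsz": the first step gives "zmtwajmtjs", and the second then gives "zsmjttwmaj".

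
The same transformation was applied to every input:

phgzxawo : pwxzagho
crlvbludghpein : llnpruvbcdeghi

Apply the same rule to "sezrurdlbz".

Each output is the input with this applied: sort the characters into alphabetical order, then swap the front and back halves of the string.
On "sezrurdlbz": the first step gives "bdelrrsuzz", and the second then gives "rsuzzbdelr".

rsuzzbdelr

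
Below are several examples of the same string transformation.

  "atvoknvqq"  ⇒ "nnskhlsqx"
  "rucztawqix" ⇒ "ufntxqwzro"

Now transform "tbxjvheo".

lbesguyq

Looking at the pairs, the operation is to shift every letter 3 places backward in the alphabet (wrapping around), then reverse the string.
So "tbxjvheo" becomes "lbesguyq".
(Check on "rucztawqix": → "orzwqxtnfu" → "ufntxqwzro" ✓)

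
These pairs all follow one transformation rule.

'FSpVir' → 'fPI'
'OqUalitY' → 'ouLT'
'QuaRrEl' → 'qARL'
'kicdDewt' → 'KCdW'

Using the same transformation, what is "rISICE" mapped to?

Rsc

The transformation: flip the case of every letter, then keep every other character starting from the first (positions 1st, 3rd, 5th, ...).
Applying both steps to "rISICE": "Risice", then "Rsc".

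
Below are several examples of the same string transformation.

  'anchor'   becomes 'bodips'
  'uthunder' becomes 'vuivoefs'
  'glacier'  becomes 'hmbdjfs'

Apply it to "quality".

Rule — shift every letter 1 place forward in the alphabet (wrapping around).
"quality" → "rvbmjuz".

rvbmjuz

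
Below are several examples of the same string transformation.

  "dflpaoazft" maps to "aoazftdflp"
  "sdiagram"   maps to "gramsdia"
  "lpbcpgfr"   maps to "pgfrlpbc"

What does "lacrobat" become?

What's happening: move the first 3 characters to the end (rotate left by 3), then move the first character to the end.
For "lacrobat", step one produces "robatlac"; step two turns that into "obatlacr".
(Check on "lpbcpgfr": → "cpgfrlpb" → "pgfrlpbc" ✓)

obatlacr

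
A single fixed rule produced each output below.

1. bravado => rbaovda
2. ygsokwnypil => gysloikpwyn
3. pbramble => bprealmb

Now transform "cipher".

icprhe

The transformation: move the first character to the end, then take characters alternately from the front and the back (1st, last, 2nd, 2nd-last, ...).
Working it through for "cipher": intermediate "ipherc", final "icprhe".
(Check on "ygsokwnypil": → "gsokwnypily" → "gysloikpwyn" ✓)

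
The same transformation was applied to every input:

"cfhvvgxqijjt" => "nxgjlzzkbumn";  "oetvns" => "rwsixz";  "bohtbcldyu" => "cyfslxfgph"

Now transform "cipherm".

vqgmtli

In each case the input is transformed by: shift every letter 4 places forward in the alphabet (wrapping around), then move the last 2 characters to the front (rotate right by 2).
Working it through for "cipherm": intermediate "gmtlivq", final "vqgmtli".
(Check on "oetvns": → "sixzrw" → "rwsixz" ✓)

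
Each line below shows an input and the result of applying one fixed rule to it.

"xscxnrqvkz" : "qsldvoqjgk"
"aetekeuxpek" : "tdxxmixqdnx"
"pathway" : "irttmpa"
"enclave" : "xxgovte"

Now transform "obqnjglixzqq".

Rule — take characters alternately from the front and the back (1st, last, 2nd, 2nd-last, ...), then shift every letter 7 places backward in the alphabet (wrapping around).
Starting from "obqnjglixzqq": after the first operation, "oqbqqznxjigl"; after the second, "hjujjsgqcbze".

hjujjsgqcbze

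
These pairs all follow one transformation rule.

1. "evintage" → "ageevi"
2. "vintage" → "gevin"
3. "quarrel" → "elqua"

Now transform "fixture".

Looking at the pairs, the operation is to move the first 3 characters to the end (rotate left by 3), then delete the first 2 characters.
Starting from "fixture": after the first operation, "turefix"; after the second, "refix".
(Check on "vintage": → "tagevin" → "gevin" ✓)

refix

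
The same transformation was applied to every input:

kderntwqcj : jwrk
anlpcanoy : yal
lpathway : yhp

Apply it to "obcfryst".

Looking at the pairs, the operation is to reverse the string, then keep one character in every 3, starting at position 1 (positions 1st, 4th, 7th, ...).
Applying both steps to "obcfryst": "tsyrfcbo", then "trb".

trb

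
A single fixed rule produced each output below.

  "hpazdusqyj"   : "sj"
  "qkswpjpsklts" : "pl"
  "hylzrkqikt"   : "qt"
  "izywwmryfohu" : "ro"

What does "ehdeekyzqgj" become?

Each output is the input with this applied: keep one character in every 3, starting at position 1 (positions 1st, 4th, 7th, ...), then delete the first 2 characters.
For "ehdeekyzqgj" the result is "yg".

yg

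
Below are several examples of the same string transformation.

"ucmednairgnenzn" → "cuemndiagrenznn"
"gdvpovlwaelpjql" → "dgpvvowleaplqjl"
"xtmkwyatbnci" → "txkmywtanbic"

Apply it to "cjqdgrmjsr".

jcdqrgjmrs

What's happening: swap each adjacent pair of characters (1↔2, 3↔4, ...).
Doing the same to "cjqdgrmjsr": "jcdqrgjmrs".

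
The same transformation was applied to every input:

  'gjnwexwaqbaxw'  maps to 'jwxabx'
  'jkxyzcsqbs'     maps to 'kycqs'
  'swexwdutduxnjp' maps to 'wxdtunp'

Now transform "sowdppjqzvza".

odpqva

What's happening: keep every other character starting from the second (positions 2nd, 4th, 6th, ...).
So "sowdppjqzvza" becomes "odpqva".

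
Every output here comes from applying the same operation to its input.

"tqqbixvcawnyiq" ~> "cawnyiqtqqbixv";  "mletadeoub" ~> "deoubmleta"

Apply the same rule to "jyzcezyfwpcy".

yfwpcyjyzcez

The pattern: swap the front and back halves of the string.
On "jyzcezyfwpcy" that produces "yfwpcyjyzcez".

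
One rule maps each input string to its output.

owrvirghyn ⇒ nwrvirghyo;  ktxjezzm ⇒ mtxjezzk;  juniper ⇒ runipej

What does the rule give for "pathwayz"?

Looking at the pairs, the operation is to swap the first and last characters.
"pathwayz" → "zathwayp".

zathwayp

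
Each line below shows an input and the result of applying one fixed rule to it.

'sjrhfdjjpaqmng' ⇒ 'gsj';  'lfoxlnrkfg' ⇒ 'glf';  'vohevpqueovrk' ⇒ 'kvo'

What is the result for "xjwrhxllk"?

kxj

Rule — move the last character to the front, then keep only the first 3 characters.
On "xjwrhxllk": the first step gives "kxjwrhxll", and the second then gives "kxj".
(Check on "lfoxlnrkfg": → "glfoxlnrkf" → "glf" ✓)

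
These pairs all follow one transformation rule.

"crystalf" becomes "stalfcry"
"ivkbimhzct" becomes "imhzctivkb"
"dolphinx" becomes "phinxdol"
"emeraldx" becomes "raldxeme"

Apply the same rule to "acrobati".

Each output is the input with this applied: swap the front and back halves of the string, then move the last character to the front.
For "acrobati", step one produces "batiacro"; step two turns that into "obatiacr".

obatiacr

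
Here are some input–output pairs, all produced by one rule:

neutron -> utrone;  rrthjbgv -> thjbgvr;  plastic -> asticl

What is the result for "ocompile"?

In each case the input is transformed by: delete the first character, then move the first character to the end.
For "ocompile" the result is "ompilec".

ompilec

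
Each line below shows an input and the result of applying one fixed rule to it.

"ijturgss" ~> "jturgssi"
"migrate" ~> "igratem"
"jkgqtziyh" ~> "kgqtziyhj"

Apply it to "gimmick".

Rule — move the first character to the end.
Applying that to "gimmick" gives "immickg".

immickg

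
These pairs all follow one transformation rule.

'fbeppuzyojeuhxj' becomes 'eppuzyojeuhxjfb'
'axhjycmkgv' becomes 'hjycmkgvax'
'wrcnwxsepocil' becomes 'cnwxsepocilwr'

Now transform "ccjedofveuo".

Each output is the input with this applied: move the first 2 characters to the end (rotate left by 2).
Applying that to "ccjedofveuo" gives "jedofveuocc".

jedofveuocc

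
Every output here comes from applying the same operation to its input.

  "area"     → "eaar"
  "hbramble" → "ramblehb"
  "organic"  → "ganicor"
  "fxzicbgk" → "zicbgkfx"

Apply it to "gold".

ldgo

The pattern: move the first 2 characters to the end (rotate left by 2).
For "gold" the result is "ldgo".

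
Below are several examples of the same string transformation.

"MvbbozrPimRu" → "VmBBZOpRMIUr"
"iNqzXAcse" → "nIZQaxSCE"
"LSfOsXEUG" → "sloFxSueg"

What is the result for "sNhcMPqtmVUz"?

nSCHpmTQvMZu

Rule — flip the case of every letter, then swap each adjacent pair of characters (1↔2, 3↔4, ...).
Doing the same to "sNhcMPqtmVUz": "nSCHpmTQvMZu".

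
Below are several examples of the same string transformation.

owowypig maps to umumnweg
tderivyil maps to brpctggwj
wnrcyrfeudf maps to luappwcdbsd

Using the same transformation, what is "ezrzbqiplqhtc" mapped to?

xcxpozngojrfa

Looking at the pairs, the operation is to swap each adjacent pair of characters (1↔2, 3↔4, ...), then shift every letter 2 places backward in the alphabet (wrapping around).
Applying both steps to "ezrzbqiplqhtc": "zezrqbpiqlthc", then "xcxpozngojrfa".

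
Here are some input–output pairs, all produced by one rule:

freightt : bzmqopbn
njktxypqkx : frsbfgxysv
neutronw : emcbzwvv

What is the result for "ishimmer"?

zapquumq

Looking at the pairs, the operation is to swap the first and last characters, then shift every letter 8 places forward in the alphabet (wrapping around).
On "ishimmer": the first step gives "rshimmei", and the second then gives "zapquumq".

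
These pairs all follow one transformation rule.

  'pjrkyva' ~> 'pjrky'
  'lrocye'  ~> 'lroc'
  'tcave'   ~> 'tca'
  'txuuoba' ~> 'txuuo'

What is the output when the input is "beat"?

Looking at the pairs, the operation is to delete the last 2 characters.
Doing the same to "beat": "be".

be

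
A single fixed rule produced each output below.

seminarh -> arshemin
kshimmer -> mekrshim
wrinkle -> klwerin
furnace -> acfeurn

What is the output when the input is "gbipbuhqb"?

Rule — swap the first and last characters, then move the last 3 characters to the front (rotate right by 3).
On "gbipbuhqb": the first step gives "bbipbuhqg", and the second then gives "hqgbbipbu".

hqgbbipbu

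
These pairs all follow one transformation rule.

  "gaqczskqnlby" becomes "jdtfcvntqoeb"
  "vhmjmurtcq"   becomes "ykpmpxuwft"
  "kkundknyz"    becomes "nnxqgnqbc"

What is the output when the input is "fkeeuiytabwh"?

inhhxlbwdezk

The pattern: shift every letter 3 places forward in the alphabet (wrapping around).
Doing the same to "fkeeuiytabwh": "inhhxlbwdezk".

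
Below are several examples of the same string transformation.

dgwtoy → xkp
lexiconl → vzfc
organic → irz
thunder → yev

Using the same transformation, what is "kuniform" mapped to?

lzfd

The pattern: shift every letter 9 places backward in the alphabet (wrapping around), then keep every other character starting from the second (positions 2nd, 4th, 6th, ...).
So "kuniform" becomes "lzfd".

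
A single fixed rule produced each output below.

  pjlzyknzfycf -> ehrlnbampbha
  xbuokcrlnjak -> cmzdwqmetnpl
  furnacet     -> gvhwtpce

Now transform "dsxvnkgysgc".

iefuzxpmiau

The pattern: shift every letter 2 places forward in the alphabet (wrapping around), then move the last 2 characters to the front (rotate right by 2).
Applying both steps to "dsxvnkgysgc": "fuzxpmiauie", then "iefuzxpmiau".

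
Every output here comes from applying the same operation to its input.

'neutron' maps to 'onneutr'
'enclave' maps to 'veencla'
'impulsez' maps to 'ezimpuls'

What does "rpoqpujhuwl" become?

wlrpoqpujhu

Each output is the input with this applied: move the last 2 characters to the front (rotate right by 2).
Doing the same to "rpoqpujhuwl": "wlrpoqpujhu".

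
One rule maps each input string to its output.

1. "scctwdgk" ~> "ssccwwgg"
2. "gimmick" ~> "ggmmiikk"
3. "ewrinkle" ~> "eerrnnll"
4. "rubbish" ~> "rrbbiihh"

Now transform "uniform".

uuiioomm

Looking at the pairs, the operation is to keep every other character starting from the first (positions 1st, 3rd, 5th, ...), then double every character.
For "uniform", step one produces "uiom"; step two turns that into "uuiioomm".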